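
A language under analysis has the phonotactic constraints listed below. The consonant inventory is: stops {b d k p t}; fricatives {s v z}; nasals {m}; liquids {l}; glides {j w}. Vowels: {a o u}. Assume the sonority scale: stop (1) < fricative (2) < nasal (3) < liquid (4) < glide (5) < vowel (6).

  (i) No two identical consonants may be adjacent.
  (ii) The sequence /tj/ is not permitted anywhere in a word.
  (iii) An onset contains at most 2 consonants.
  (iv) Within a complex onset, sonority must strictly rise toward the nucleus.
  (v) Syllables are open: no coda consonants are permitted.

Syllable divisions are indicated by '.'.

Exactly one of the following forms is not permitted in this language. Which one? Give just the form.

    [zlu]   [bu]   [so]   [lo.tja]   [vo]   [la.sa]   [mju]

[zlu] — σ1 onset /zl/ (2→4 rises), coda /∅/ ok → permitted
[bu] — σ1 onset /b/, coda /∅/ ok → permitted
[so] — σ1 onset /s/, coda /∅/ ok → permitted
[lo.tja] — violates constraint (ii): contains banned sequence /tj/ → not permitted
[vo] — σ1 onset /v/, coda /∅/ ok → permitted
[la.sa] — σ1 onset /l/, coda /∅/ ok; σ2 onset /s/, coda /∅/ ok → permitted
[mju] — σ1 onset /mj/ (3→5 rises), coda /∅/ ok → permitted

[lo.tja]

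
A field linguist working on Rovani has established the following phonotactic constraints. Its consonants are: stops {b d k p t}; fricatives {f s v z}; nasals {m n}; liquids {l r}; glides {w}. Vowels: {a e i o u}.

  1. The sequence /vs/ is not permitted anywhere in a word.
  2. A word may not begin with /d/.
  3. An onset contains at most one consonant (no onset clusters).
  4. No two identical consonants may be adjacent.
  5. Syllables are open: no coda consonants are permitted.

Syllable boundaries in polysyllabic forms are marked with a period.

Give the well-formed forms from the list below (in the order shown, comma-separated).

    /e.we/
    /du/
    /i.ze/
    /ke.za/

/e.we/ — σ1 onset /∅/, coda /∅/ ok; σ2 onset /w/, coda /∅/ ok → well-formed
/du/ — violates constraint 2: word begins with /d/ → ill-formed
/i.ze/ — σ1 onset /∅/, coda /∅/ ok; σ2 onset /z/, coda /∅/ ok → well-formed
/ke.za/ — σ1 onset /k/, coda /∅/ ok; σ2 onset /z/, coda /∅/ ok → well-formed

/e.we/, /i.ze/, /ke.za/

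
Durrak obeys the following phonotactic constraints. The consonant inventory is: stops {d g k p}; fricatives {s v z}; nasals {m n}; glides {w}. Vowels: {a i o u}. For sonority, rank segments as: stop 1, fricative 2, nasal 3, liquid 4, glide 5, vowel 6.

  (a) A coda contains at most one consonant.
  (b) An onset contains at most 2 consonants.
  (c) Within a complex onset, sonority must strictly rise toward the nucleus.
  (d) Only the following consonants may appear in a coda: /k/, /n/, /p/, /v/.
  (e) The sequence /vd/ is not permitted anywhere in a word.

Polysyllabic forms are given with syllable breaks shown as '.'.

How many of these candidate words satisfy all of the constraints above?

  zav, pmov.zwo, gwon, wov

zav — σ1 onset /z/, coda /v/ ok → phonotactically legal
pmov.zwo — σ1 onset /pm/ (1→3 rises), coda /v/ ok; σ2 onset /zw/ (2→5 rises), coda /∅/ ok → phonotactically legal
gwon — σ1 onset /gw/ (1→5 rises), coda /n/ ok → phonotactically legal
wov — σ1 onset /w/, coda /v/ ok → phonotactically legal
Phonotactically legal: zav, pmov.zwo, gwon, wov → 4.

4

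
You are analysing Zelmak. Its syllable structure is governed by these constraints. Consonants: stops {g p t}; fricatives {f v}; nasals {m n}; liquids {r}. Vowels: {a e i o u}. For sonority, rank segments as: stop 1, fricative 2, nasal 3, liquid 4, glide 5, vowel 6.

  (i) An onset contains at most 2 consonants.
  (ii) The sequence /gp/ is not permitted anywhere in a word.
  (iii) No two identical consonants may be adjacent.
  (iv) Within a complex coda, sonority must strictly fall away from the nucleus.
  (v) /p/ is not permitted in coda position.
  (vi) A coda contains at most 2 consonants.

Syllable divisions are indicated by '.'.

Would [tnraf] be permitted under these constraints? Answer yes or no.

[tnraf] — violates constraint (i): syllable 1 onset /tnr/ has 3 consonants (> 2) → not permitted

no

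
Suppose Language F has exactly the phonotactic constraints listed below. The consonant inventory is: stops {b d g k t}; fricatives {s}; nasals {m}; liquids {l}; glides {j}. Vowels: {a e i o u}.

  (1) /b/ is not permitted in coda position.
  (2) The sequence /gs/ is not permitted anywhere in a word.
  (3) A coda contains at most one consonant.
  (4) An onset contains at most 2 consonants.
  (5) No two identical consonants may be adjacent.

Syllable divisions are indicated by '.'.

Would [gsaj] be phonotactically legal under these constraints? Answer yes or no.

no

[gsaj] — violates constraint 2: contains banned sequence /gs/ → phonotactically illegal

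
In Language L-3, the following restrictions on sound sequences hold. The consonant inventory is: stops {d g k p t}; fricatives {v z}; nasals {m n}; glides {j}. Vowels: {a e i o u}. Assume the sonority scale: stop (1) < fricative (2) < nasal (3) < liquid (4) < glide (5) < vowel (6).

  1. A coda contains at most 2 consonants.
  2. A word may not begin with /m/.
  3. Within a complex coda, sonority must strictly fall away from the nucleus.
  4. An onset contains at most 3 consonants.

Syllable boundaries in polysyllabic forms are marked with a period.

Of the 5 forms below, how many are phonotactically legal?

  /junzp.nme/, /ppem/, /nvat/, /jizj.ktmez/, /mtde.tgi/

/junzp.nme/ — violates constraint 1: syllable 1 coda /nzp/ has 3 consonants (> 2) → phonotactically illegal
/ppem/ — σ1 onset /pp/ (2C), coda /m/ ok → phonotactically legal
/nvat/ — σ1 onset /nv/ (2C), coda /t/ ok → phonotactically legal
/jizj.ktmez/ — violates constraint 3: syllable 1 coda /zj/: /z/ (fricative, 2) → /j/ (glide, 5) does not fall → phonotactically illegal
/mtde.tgi/ — violates constraint 2: word begins with /m/ → phonotactically illegal
Phonotactically legal: /ppem/, /nvat/ → 2.

2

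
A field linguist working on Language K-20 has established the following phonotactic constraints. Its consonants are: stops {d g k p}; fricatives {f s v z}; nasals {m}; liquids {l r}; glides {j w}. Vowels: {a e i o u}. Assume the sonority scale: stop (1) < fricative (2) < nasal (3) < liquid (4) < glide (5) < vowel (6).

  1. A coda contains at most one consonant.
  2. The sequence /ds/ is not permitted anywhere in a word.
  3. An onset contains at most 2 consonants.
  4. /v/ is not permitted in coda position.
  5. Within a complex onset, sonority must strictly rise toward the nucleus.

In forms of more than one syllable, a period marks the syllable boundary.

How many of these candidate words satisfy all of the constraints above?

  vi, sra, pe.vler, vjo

4

vi — σ1 onset /v/, coda /∅/ ok → phonotactically legal
sra — σ1 onset /sr/ (2→4 rises), coda /∅/ ok → phonotactically legal
pe.vler — σ1 onset /p/, coda /∅/ ok; σ2 onset /vl/ (2→4 rises), coda /r/ ok → phonotactically legal
vjo — σ1 onset /vj/ (2→5 rises), coda /∅/ ok → phonotactically legal
Phonotactically legal: vi, sra, pe.vler, vjo → 4.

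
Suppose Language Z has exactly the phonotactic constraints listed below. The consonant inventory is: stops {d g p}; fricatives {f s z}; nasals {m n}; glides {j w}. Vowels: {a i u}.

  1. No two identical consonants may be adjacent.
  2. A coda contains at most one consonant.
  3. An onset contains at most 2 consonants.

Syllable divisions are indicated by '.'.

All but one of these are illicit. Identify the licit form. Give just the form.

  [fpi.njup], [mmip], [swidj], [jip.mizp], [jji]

[fpi.njup]

[fpi.njup] — σ1 onset /fp/ (2C), coda /∅/ ok; σ2 onset /nj/ (2C), coda /p/ ok → licit
[mmip] — violates constraint 1: adjacent identical consonants /mm/ → illicit
[swidj] — violates constraint 2: syllable 1 coda /dj/ has 2 consonants (> 1) → illicit
[jip.mizp] — violates constraint 2: syllable 2 coda /zp/ has 2 consonants (> 1) → illicit
[jji] — violates constraint 1: adjacent identical consonants /jj/ → illicit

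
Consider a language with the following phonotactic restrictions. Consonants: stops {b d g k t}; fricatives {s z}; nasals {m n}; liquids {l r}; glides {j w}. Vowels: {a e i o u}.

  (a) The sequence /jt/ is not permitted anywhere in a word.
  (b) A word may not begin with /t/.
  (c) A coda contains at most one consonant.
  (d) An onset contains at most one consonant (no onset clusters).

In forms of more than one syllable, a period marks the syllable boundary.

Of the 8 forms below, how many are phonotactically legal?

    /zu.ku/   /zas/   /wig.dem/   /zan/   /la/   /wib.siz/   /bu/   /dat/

/zu.ku/ — σ1 onset /z/, coda /∅/ ok; σ2 onset /k/, coda /∅/ ok → phonotactically legal
/zas/ — σ1 onset /z/, coda /s/ ok → phonotactically legal
/wig.dem/ — σ1 onset /w/, coda /g/ ok; σ2 onset /d/, coda /m/ ok → phonotactically legal
/zan/ — σ1 onset /z/, coda /n/ ok → phonotactically legal
/la/ — σ1 onset /l/, coda /∅/ ok → phonotactically legal
/wib.siz/ — σ1 onset /w/, coda /b/ ok; σ2 onset /s/, coda /z/ ok → phonotactically legal
/bu/ — σ1 onset /b/, coda /∅/ ok → phonotactically legal
/dat/ — σ1 onset /d/, coda /t/ ok → phonotactically legal
Phonotactically legal: /zu.ku/, /zas/, /wig.dem/, /zan/, /la/, /wib.siz/, /bu/, /dat/ → 8.

8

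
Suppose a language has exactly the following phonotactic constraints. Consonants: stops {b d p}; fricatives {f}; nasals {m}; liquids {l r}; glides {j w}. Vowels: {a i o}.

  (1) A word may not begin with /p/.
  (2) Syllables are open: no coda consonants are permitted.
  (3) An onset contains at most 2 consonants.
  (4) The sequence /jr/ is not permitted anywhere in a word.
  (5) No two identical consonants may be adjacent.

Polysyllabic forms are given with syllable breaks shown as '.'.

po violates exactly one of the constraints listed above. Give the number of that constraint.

1

po: word begins with /p/.
This is a violation of constraint 1: "A word may not begin with /p/."
The remaining constraints (2, 3, 4, 5) are satisfied.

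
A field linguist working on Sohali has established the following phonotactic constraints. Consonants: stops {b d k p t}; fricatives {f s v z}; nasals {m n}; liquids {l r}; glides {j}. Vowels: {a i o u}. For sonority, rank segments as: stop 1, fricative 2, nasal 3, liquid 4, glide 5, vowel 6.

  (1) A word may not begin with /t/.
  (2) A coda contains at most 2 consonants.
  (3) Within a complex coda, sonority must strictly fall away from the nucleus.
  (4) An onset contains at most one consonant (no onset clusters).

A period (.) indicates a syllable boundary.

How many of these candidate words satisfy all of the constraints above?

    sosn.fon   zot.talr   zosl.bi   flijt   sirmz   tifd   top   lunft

sosn.fon — violates constraint 3: syllable 1 coda /sn/: /s/ (fricative, 2) → /n/ (nasal, 3) does not fall → illicit
zot.talr — violates constraint 3: syllable 2 coda /lr/: /l/ (liquid, 4) → /r/ (liquid, 4) does not fall → illicit
zosl.bi — violates constraint 3: syllable 1 coda /sl/: /s/ (fricative, 2) → /l/ (liquid, 4) does not fall → illicit
flijt — violates constraint 4: syllable 1 onset /fl/ has 2 consonants (> 1) → illicit
sirmz — violates constraint 2: syllable 1 coda /rmz/ has 3 consonants (> 2) → illicit
tifd — violates constraint 1: word begins with /t/ → illicit
top — violates constraint 1: word begins with /t/ → illicit
lunft — violates constraint 2: syllable 1 coda /nft/ has 3 consonants (> 2) → illicit
No form is licit → 0.

0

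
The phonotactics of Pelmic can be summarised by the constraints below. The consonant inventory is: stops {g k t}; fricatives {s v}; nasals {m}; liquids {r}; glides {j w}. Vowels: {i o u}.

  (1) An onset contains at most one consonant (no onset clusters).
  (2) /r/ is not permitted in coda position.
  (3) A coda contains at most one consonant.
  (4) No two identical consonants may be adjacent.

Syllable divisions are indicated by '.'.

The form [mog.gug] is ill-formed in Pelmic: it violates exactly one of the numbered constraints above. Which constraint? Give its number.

4

[mog.gug]: adjacent identical consonants /gg/.
This is a violation of constraint 4: "No two identical consonants may be adjacent."
The remaining constraints (1, 2, 3) are satisfied.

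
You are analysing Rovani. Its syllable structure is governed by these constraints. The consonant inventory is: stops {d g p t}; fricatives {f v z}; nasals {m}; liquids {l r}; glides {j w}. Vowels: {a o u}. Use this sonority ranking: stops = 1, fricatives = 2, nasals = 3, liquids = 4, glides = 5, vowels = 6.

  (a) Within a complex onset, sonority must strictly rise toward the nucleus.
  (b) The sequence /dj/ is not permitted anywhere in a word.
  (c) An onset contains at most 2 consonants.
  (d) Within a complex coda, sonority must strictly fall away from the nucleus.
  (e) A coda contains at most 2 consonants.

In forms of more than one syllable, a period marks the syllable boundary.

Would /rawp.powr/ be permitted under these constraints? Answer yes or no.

/rawp.powr/ — σ1 onset /r/, coda /wp/ (5→1 falls) ok; σ2 onset /p/, coda /wr/ (5→4 falls) ok → permitted

yes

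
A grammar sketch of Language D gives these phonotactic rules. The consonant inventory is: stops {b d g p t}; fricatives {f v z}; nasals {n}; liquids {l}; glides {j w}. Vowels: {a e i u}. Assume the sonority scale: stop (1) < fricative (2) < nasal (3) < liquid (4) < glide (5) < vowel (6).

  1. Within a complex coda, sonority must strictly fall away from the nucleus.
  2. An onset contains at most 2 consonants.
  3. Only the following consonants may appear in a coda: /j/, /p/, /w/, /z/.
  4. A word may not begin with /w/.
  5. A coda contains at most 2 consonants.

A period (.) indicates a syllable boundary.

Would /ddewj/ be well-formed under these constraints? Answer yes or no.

no

/ddewj/ — violates constraint 1: syllable 1 coda /wj/: /w/ (glide, 5) → /j/ (glide, 5) does not fall → ill-formed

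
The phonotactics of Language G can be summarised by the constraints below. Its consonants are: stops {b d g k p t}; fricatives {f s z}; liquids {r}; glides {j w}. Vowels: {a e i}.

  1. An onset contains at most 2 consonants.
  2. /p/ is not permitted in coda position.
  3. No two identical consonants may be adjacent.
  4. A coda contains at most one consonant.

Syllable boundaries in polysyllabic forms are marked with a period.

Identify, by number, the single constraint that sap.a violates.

2

sap.a: syllable 1 coda contains /p/.
This is a violation of constraint 2: "/p/ is not permitted in coda position."
The remaining constraints (1, 3, 4) are satisfied.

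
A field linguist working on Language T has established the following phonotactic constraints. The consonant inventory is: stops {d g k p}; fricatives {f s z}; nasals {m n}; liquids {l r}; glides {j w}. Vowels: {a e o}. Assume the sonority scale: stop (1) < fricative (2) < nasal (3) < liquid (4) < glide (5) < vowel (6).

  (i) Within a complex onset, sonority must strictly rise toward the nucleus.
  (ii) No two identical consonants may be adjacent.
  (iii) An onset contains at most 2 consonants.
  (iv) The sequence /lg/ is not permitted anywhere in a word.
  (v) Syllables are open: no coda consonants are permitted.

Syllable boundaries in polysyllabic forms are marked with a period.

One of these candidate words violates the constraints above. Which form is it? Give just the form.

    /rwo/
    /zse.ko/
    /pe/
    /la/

/rwo/ — σ1 onset /rw/ (4→5 rises), coda /∅/ ok → well-formed
/zse.ko/ — violates constraint (i): syllable 1 onset /zs/: /z/ (fricative, 2) → /s/ (fricative, 2) does not rise → ill-formed
/pe/ — σ1 onset /p/, coda /∅/ ok → well-formed
/la/ — σ1 onset /l/, coda /∅/ ok → well-formed

/zse.ko/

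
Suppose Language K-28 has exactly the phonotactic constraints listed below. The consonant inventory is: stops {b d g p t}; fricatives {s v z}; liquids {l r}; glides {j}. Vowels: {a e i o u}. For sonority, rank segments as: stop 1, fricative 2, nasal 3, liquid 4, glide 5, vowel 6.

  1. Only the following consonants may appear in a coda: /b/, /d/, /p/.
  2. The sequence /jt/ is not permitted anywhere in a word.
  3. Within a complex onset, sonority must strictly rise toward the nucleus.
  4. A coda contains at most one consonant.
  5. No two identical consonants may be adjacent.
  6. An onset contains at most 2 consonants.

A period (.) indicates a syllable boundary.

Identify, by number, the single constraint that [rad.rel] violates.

[rad.rel]: syllable 2 coda contains /l/, which is not a licensed coda consonant.
This is a violation of constraint 1: "Only the following consonants may appear in a coda: /b/, /d/, /p/."
The remaining constraints (2, 3, 4, 5, 6) are satisfied.

1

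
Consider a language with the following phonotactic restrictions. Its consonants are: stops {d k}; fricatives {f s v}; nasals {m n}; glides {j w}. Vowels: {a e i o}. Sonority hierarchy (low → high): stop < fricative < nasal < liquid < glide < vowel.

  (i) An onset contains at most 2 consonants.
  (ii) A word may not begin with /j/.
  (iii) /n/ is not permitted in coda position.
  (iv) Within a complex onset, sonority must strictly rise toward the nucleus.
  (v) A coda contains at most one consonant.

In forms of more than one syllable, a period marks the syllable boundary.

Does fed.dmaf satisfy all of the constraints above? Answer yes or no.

yes

fed.dmaf — σ1 onset /f/, coda /d/ ok; σ2 onset /dm/ (1→3 rises), coda /f/ ok → permitted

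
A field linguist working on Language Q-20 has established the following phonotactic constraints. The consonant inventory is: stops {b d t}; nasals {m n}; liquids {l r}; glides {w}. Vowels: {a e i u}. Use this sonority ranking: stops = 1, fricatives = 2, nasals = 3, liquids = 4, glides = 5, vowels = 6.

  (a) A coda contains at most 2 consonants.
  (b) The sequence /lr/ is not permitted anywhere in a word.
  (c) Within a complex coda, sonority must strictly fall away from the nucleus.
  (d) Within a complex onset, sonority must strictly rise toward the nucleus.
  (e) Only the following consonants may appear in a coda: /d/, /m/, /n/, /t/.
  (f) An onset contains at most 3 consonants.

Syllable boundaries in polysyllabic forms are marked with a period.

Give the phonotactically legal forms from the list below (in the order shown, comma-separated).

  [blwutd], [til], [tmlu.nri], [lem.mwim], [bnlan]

[blwutd] — violates constraint (c): syllable 1 coda /td/: /t/ (stop, 1) → /d/ (stop, 1) does not fall → phonotactically illegal
[til] — violates constraint (e): syllable 1 coda contains /l/, which is not a licensed coda consonant → phonotactically illegal
[tmlu.nri] — σ1 onset /tml/ (1→3→4 rises), coda /∅/ ok; σ2 onset /nr/ (3→4 rises), coda /∅/ ok → phonotactically legal
[lem.mwim] — σ1 onset /l/, coda /m/ ok; σ2 onset /mw/ (3→5 rises), coda /m/ ok → phonotactically legal
[bnlan] — σ1 onset /bnl/ (1→3→4 rises), coda /n/ ok → phonotactically legal

[tmlu.nri], [lem.mwim], [bnlan]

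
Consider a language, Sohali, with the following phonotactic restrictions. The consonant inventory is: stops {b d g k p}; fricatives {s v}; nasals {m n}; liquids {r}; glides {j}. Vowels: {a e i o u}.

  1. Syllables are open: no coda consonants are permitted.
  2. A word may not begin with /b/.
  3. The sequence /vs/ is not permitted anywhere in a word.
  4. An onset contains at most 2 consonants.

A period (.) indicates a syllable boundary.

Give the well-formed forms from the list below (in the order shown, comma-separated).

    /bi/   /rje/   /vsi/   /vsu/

/rje/

/bi/ — violates constraint 2: word begins with /b/ → ill-formed
/rje/ — σ1 onset /rj/ (2C), coda /∅/ ok → well-formed
/vsi/ — violates constraint 3: contains banned sequence /vs/ → ill-formed
/vsu/ — violates constraint 3: contains banned sequence /vs/ → ill-formed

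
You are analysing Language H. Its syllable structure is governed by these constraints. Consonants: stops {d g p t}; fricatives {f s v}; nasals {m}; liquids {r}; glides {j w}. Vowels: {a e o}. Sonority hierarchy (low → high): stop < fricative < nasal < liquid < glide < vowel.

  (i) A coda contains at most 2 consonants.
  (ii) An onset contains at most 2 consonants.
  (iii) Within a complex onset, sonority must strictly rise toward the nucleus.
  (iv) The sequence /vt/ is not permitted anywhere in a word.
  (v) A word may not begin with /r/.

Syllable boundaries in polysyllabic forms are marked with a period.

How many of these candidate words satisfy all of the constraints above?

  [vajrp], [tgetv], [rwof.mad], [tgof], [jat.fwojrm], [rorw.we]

[vajrp] — violates constraint (i): syllable 1 coda /jrp/ has 3 consonants (> 2) → ill-formed
[tgetv] — violates constraint (iii): syllable 1 onset /tg/: /t/ (stop, 1) → /g/ (stop, 1) does not rise → ill-formed
[rwof.mad] — violates constraint (v): word begins with /r/ → ill-formed
[tgof] — violates constraint (iii): syllable 1 onset /tg/: /t/ (stop, 1) → /g/ (stop, 1) does not rise → ill-formed
[jat.fwojrm] — violates constraint (i): syllable 2 coda /jrm/ has 3 consonants (> 2) → ill-formed
[rorw.we] — violates constraint (v): word begins with /r/ → ill-formed
No form is well-formed → 0.

0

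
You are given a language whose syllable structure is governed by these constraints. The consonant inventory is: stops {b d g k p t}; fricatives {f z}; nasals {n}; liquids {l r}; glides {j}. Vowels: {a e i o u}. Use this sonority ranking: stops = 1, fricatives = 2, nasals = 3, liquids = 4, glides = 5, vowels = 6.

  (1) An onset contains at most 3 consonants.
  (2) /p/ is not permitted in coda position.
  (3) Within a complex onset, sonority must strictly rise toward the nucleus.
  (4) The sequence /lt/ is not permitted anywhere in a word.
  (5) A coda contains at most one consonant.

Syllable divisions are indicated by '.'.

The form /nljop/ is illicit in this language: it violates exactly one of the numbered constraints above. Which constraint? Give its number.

2

/nljop/: syllable 1 coda contains /p/.
This is a violation of constraint 2: "/p/ is not permitted in coda position."
The remaining constraints (1, 3, 4, 5) are satisfied.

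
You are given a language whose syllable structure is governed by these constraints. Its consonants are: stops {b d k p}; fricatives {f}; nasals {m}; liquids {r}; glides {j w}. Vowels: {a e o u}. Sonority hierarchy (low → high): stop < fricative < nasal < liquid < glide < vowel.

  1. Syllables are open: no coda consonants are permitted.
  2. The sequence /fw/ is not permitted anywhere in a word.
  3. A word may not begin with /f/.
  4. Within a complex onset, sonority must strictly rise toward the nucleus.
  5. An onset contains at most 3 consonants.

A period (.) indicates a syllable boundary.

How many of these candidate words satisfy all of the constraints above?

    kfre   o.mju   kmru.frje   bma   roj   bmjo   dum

5

kfre — σ1 onset /kfr/ (1→2→4 rises), coda /∅/ ok → phonotactically legal
o.mju — σ1 onset /∅/, coda /∅/ ok; σ2 onset /mj/ (3→5 rises), coda /∅/ ok → phonotactically legal
kmru.frje — σ1 onset /kmr/ (1→3→4 rises), coda /∅/ ok; σ2 onset /frj/ (2→4→5 rises), coda /∅/ ok → phonotactically legal
bma — σ1 onset /bm/ (1→3 rises), coda /∅/ ok → phonotactically legal
roj — violates constraint 1: syllable 1 coda /j/ has 1 consonant (> 0) → phonotactically illegal
bmjo — σ1 onset /bmj/ (1→3→5 rises), coda /∅/ ok → phonotactically legal
dum — violates constraint 1: syllable 1 coda /m/ has 1 consonant (> 0) → phonotactically illegal
Phonotactically legal: kfre, o.mju, kmru.frje, bma, bmjo → 5.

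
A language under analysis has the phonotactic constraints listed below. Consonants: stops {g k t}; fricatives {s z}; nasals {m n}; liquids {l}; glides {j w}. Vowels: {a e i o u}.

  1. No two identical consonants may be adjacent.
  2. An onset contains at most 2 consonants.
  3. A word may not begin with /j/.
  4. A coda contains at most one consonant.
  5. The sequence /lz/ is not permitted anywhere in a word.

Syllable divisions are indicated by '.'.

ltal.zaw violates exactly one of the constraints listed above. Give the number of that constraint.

5

ltal.zaw: contains banned sequence /lz/.
This is a violation of constraint 5: "The sequence /lz/ is not permitted anywhere in a word."
The remaining constraints (1, 2, 3, 4) are satisfied.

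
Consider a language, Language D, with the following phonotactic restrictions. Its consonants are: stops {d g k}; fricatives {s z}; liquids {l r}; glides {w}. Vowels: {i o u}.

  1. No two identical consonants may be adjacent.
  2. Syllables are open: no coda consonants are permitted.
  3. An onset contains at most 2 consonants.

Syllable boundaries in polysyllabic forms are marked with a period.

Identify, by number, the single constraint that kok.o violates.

kok.o: syllable 1 coda /k/ has 1 consonant (> 0).
This is a violation of constraint 2: "Syllables are open: no coda consonants are permitted."
The remaining constraints (1, 3) are satisfied.

2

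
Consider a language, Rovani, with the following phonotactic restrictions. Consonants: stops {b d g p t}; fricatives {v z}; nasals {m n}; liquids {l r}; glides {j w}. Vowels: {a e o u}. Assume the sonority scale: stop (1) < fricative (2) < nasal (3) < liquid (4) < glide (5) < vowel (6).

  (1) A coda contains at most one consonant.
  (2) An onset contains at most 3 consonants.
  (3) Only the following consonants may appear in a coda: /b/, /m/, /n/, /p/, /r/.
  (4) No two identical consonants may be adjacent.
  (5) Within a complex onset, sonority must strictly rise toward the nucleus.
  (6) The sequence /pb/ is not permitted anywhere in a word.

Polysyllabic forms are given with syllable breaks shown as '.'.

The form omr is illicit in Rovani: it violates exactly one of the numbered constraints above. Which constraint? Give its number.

omr: syllable 1 coda /mr/ has 2 consonants (> 1).
This is a violation of constraint 1: "A coda contains at most one consonant."
The remaining constraints (2, 3, 4, 5, 6) are satisfied.

1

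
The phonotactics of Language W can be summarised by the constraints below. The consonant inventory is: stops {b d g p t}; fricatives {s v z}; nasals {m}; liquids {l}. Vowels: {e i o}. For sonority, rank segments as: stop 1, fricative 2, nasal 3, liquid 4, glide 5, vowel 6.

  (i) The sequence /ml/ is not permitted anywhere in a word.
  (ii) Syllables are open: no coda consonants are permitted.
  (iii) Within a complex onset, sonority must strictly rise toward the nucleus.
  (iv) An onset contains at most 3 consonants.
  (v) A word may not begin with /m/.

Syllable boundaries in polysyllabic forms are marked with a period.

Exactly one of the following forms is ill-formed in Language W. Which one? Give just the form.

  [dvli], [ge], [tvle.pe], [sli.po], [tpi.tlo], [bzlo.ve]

[dvli] — σ1 onset /dvl/ (1→2→4 rises), coda /∅/ ok → well-formed
[ge] — σ1 onset /g/, coda /∅/ ok → well-formed
[tvle.pe] — σ1 onset /tvl/ (1→2→4 rises), coda /∅/ ok; σ2 onset /p/, coda /∅/ ok → well-formed
[sli.po] — σ1 onset /sl/ (2→4 rises), coda /∅/ ok; σ2 onset /p/, coda /∅/ ok → well-formed
[tpi.tlo] — violates constraint (iii): syllable 1 onset /tp/: /t/ (stop, 1) → /p/ (stop, 1) does not rise → ill-formed
[bzlo.ve] — σ1 onset /bzl/ (1→2→4 rises), coda /∅/ ok; σ2 onset /v/, coda /∅/ ok → well-formed

[tpi.tlo]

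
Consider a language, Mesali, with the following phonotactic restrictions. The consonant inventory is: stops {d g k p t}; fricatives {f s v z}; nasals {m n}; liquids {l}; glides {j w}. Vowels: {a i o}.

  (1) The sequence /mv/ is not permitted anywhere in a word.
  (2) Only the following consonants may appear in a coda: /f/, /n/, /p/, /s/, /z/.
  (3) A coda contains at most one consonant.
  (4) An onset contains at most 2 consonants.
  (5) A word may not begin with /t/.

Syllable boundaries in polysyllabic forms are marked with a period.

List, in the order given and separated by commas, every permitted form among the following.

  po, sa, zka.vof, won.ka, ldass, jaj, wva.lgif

po, sa, zka.vof, won.ka, wva.lgif

po — σ1 onset /p/, coda /∅/ ok → permitted
sa — σ1 onset /s/, coda /∅/ ok → permitted
zka.vof — σ1 onset /zk/ (2C), coda /∅/ ok; σ2 onset /v/, coda /f/ ok → permitted
won.ka — σ1 onset /w/, coda /n/ ok; σ2 onset /k/, coda /∅/ ok → permitted
ldass — violates constraint 3: syllable 1 coda /ss/ has 2 consonants (> 1) → not permitted
jaj — violates constraint 2: syllable 1 coda contains /j/, which is not a licensed coda consonant → not permitted
wva.lgif — σ1 onset /wv/ (2C), coda /∅/ ok; σ2 onset /lg/ (2C), coda /f/ ok → permitted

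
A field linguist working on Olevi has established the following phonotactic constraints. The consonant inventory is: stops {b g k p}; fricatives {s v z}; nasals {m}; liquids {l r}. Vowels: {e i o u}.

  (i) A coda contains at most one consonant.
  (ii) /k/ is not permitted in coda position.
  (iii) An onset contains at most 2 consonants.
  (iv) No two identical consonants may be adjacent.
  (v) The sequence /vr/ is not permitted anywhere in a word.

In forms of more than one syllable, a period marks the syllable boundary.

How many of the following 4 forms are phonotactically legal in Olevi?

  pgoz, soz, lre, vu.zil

pgoz — σ1 onset /pg/ (2C), coda /z/ ok → phonotactically legal
soz — σ1 onset /s/, coda /z/ ok → phonotactically legal
lre — σ1 onset /lr/ (2C), coda /∅/ ok → phonotactically legal
vu.zil — σ1 onset /v/, coda /∅/ ok; σ2 onset /z/, coda /l/ ok → phonotactically legal
Phonotactically legal: pgoz, soz, lre, vu.zil → 4.

4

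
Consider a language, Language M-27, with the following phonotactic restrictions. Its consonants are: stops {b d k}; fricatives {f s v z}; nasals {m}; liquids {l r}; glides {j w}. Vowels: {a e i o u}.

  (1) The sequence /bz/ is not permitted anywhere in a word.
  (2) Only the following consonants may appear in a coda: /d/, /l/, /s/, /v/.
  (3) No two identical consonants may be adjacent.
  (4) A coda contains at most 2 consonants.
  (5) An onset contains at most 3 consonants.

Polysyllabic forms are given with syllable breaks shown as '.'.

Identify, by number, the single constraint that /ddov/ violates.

/ddov/: adjacent identical consonants /dd/.
This is a violation of constraint 3: "No two identical consonants may be adjacent."
The remaining constraints (1, 2, 4, 5) are satisfied.

3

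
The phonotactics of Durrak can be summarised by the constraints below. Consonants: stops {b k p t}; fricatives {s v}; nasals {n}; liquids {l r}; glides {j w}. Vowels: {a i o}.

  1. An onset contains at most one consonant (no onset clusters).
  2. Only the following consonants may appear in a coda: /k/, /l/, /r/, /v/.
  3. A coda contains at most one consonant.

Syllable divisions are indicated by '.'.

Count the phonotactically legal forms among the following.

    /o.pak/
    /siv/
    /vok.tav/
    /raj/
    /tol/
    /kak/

/o.pak/ — σ1 onset /∅/, coda /∅/ ok; σ2 onset /p/, coda /k/ ok → phonotactically legal
/siv/ — σ1 onset /s/, coda /v/ ok → phonotactically legal
/vok.tav/ — σ1 onset /v/, coda /k/ ok; σ2 onset /t/, coda /v/ ok → phonotactically legal
/raj/ — violates constraint 2: syllable 1 coda contains /j/, which is not a licensed coda consonant → phonotactically illegal
/tol/ — σ1 onset /t/, coda /l/ ok → phonotactically legal
/kak/ — σ1 onset /k/, coda /k/ ok → phonotactically legal
Phonotactically legal: /o.pak/, /siv/, /vok.tav/, /tol/, /kak/ → 5.

5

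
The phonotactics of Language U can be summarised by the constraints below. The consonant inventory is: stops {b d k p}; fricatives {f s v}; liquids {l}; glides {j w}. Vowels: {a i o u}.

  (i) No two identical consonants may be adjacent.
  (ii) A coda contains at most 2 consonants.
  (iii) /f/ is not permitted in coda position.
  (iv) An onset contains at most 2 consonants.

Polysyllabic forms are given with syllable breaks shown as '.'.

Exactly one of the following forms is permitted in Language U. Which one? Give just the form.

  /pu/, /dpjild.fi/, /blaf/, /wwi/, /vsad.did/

/pu/ — σ1 onset /p/, coda /∅/ ok → permitted
/dpjild.fi/ — violates constraint (iv): syllable 1 onset /dpj/ has 3 consonants (> 2) → not permitted
/blaf/ — violates constraint (iii): syllable 1 coda contains /f/ → not permitted
/wwi/ — violates constraint (i): adjacent identical consonants /ww/ → not permitted
/vsad.did/ — violates constraint (i): adjacent identical consonants /dd/ → not permitted

/pu/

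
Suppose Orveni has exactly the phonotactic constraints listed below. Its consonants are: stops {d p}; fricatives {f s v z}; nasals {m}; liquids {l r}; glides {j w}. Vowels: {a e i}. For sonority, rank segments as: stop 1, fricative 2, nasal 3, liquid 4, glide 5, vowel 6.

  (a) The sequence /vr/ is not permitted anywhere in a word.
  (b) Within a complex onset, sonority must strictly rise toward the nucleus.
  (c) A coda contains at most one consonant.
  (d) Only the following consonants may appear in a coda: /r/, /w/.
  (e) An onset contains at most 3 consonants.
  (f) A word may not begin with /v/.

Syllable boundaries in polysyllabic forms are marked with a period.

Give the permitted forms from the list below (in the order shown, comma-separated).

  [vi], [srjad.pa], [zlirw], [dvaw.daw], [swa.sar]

[vi] — violates constraint (f): word begins with /v/ → not permitted
[srjad.pa] — violates constraint (d): syllable 1 coda contains /d/, which is not a licensed coda consonant → not permitted
[zlirw] — violates constraint (c): syllable 1 coda /rw/ has 2 consonants (> 1) → not permitted
[dvaw.daw] — σ1 onset /dv/ (1→2 rises), coda /w/ ok; σ2 onset /d/, coda /w/ ok → permitted
[swa.sar] — σ1 onset /sw/ (2→5 rises), coda /∅/ ok; σ2 onset /s/, coda /r/ ok → permitted

[dvaw.daw], [swa.sar]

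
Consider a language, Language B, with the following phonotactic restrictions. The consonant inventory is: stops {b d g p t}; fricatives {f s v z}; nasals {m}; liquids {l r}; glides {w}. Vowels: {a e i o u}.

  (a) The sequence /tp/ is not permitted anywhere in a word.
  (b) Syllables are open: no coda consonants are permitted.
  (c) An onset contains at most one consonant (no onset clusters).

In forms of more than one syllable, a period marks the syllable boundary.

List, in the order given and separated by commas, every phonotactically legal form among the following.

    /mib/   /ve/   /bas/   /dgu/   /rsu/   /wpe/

/ve/

/mib/ — violates constraint (b): syllable 1 coda /b/ has 1 consonant (> 0) → phonotactically illegal
/ve/ — σ1 onset /v/, coda /∅/ ok → phonotactically legal
/bas/ — violates constraint (b): syllable 1 coda /s/ has 1 consonant (> 0) → phonotactically illegal
/dgu/ — violates constraint (c): syllable 1 onset /dg/ has 2 consonants (> 1) → phonotactically illegal
/rsu/ — violates constraint (c): syllable 1 onset /rs/ has 2 consonants (> 1) → phonotactically illegal
/wpe/ — violates constraint (c): syllable 1 onset /wp/ has 2 consonants (> 1) → phonotactically illegal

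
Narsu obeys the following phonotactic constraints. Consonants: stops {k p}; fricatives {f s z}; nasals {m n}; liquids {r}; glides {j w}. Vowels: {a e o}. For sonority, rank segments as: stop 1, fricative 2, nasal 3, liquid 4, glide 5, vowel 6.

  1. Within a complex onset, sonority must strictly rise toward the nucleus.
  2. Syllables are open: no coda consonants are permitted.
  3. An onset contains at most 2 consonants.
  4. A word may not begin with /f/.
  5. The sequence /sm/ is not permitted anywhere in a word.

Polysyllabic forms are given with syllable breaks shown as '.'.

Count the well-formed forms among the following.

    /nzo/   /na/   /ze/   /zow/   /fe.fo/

/nzo/ — violates constraint 1: syllable 1 onset /nz/: /n/ (nasal, 3) → /z/ (fricative, 2) does not rise → ill-formed
/na/ — σ1 onset /n/, coda /∅/ ok → well-formed
/ze/ — σ1 onset /z/, coda /∅/ ok → well-formed
/zow/ — violates constraint 2: syllable 1 coda /w/ has 1 consonant (> 0) → ill-formed
/fe.fo/ — violates constraint 4: word begins with /f/ → ill-formed
Well-formed: /na/, /ze/ → 2.

2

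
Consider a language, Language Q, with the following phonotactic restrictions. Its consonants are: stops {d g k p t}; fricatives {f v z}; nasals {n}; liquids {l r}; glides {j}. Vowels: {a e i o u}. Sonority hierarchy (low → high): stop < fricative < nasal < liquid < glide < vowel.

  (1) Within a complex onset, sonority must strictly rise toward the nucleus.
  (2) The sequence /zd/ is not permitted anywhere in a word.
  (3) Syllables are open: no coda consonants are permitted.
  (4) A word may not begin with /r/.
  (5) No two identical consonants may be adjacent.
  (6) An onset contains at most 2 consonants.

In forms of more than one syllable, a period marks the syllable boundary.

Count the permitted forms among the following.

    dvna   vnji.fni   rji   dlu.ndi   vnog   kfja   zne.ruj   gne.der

dvna — violates constraint 6: syllable 1 onset /dvn/ has 3 consonants (> 2) → not permitted
vnji.fni — violates constraint 6: syllable 1 onset /vnj/ has 3 consonants (> 2) → not permitted
rji — violates constraint 4: word begins with /r/ → not permitted
dlu.ndi — violates constraint 1: syllable 2 onset /nd/: /n/ (nasal, 3) → /d/ (stop, 1) does not rise → not permitted
vnog — violates constraint 3: syllable 1 coda /g/ has 1 consonant (> 0) → not permitted
kfja — violates constraint 6: syllable 1 onset /kfj/ has 3 consonants (> 2) → not permitted
zne.ruj — violates constraint 3: syllable 2 coda /j/ has 1 consonant (> 0) → not permitted
gne.der — violates constraint 3: syllable 2 coda /r/ has 1 consonant (> 0) → not permitted
No form is permitted → 0.

0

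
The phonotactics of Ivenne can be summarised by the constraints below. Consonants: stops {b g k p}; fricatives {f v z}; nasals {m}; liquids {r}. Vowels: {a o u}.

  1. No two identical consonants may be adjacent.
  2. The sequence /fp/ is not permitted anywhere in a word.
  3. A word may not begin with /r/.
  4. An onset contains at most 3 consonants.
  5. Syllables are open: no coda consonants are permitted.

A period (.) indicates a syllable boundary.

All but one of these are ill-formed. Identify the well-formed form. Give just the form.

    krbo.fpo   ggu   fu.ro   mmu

fu.ro

krbo.fpo — violates constraint 2: contains banned sequence /fp/ → ill-formed
ggu — violates constraint 1: adjacent identical consonants /gg/ → ill-formed
fu.ro — σ1 onset /f/, coda /∅/ ok; σ2 onset /r/, coda /∅/ ok → well-formed
mmu — violates constraint 1: adjacent identical consonants /mm/ → ill-formed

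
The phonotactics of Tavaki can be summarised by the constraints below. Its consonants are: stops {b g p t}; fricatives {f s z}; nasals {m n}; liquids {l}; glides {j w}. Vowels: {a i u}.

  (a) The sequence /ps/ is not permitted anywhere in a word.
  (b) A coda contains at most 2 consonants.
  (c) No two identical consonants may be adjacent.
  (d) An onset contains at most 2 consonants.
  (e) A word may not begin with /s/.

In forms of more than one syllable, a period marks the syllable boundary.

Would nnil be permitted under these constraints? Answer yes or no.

no

nnil — violates constraint (c): adjacent identical consonants /nn/ → not permitted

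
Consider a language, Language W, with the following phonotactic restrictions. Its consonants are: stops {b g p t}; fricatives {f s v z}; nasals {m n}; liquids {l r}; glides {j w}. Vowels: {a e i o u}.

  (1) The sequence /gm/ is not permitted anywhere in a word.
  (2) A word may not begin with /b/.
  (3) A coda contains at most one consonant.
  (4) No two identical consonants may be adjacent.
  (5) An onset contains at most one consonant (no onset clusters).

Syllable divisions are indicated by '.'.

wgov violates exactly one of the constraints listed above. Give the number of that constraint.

5

wgov: syllable 1 onset /wg/ has 2 consonants (> 1).
This is a violation of constraint 5: "An onset contains at most one consonant (no onset clusters)."
The remaining constraints (1, 2, 3, 4) are satisfied.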